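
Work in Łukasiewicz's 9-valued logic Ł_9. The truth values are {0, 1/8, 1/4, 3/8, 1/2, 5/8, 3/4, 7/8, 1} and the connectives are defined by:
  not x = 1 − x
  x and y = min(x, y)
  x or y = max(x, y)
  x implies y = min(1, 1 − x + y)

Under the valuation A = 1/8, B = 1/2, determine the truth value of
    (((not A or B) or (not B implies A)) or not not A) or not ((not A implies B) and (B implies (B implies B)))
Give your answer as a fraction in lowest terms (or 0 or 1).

7/8

not A = not 1/8 = 7/8
not A or B = 7/8 or 1/2 = 7/8
not B = not 1/2 = 1/2
not B implies A = 1/2 implies 1/8 = 5/8
(not A or B) or (not B implies A) = 7/8 or 5/8 = 7/8
not A = not 1/8 = 7/8
not not A = not 7/8 = 1/8
((not A or B) or (not B implies A)) or not not A = 7/8 or 1/8 = 7/8
not A = not 1/8 = 7/8
not A implies B = 7/8 implies 1/2 = 5/8
B implies B = 1/2 implies 1/2 = 1
B implies (B implies B) = 1/2 implies 1 = 1
(not A implies B) and (B implies (B implies B)) = 5/8 and 1 = 5/8
not ((not A implies B) and (B implies (B implies B))) = not 5/8 = 3/8
(((not A or B) or (not B implies A)) or not not A) or not ((not A implies B) and (B implies (B implies B))) = 7/8 or 3/8 = 7/8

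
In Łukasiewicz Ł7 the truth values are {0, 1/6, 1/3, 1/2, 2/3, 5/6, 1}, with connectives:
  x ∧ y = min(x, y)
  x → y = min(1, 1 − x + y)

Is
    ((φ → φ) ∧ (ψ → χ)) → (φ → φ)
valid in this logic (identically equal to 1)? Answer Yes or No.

Yes

At φ = 2/3, ψ = 1/6, χ = 1/6, for instance:
φ → φ = 2/3 → 2/3 = 1
ψ → χ = 1/6 → 1/6 = 1
(φ → φ) ∧ (ψ → χ) = 1 ∧ 1 = 1
((φ → φ) ∧ (ψ → χ)) → (φ → φ) = 1 → 1 = 1
and checking the remaining 342 assignments likewise gives ≥ 1 in every case.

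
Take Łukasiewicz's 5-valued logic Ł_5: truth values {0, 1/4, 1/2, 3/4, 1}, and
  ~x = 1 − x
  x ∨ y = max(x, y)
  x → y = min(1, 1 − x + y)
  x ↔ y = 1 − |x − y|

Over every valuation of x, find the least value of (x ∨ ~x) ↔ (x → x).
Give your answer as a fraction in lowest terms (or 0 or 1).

1/2

Take x = 1/2:
~x = ~1/2 = 1/2
x ∨ ~x = 1/2 ∨ 1/2 = 1/2
x → x = 1/2 → 1/2 = 1
(x ∨ ~x) ↔ (x → x) = 1/2 ↔ 1 = 1/2
No assignment yields a value below 1/2, so this is the minimum.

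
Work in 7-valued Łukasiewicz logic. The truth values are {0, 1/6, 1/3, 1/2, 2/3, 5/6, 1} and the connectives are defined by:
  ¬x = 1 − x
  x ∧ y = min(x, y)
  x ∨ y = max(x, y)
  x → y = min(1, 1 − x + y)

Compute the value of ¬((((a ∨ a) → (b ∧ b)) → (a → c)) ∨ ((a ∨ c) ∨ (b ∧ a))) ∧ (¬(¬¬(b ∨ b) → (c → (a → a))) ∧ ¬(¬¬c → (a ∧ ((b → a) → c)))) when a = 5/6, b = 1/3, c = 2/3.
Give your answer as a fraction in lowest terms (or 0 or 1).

0

a ∨ a = 5/6 ∨ 5/6 = 5/6
b ∧ b = 1/3 ∧ 1/3 = 1/3
(a ∨ a) → (b ∧ b) = 5/6 → 1/3 = 1/2
a → c = 5/6 → 2/3 = 5/6
((a ∨ a) → (b ∧ b)) → (a → c) = 1/2 → 5/6 = 1
a ∨ c = 5/6 ∨ 2/3 = 5/6
b ∧ a = 1/3 ∧ 5/6 = 1/3
(a ∨ c) ∨ (b ∧ a) = 5/6 ∨ 1/3 = 5/6
(((a ∨ a) → (b ∧ b)) → (a → c)) ∨ ((a ∨ c) ∨ (b ∧ a)) = 1 ∨ 5/6 = 1
¬((((a ∨ a) → (b ∧ b)) → (a → c)) ∨ ((a ∨ c) ∨ (b ∧ a))) = ¬1 = 0
b ∨ b = 1/3 ∨ 1/3 = 1/3
¬(b ∨ b) = ¬1/3 = 2/3
¬¬(b ∨ b) = ¬2/3 = 1/3
a → a = 5/6 → 5/6 = 1
c → (a → a) = 2/3 → 1 = 1
¬¬(b ∨ b) → (c → (a → a)) = 1/3 → 1 = 1
¬(¬¬(b ∨ b) → (c → (a → a))) = ¬1 = 0
¬c = ¬2/3 = 1/3
¬¬c = ¬1/3 = 2/3
b → a = 1/3 → 5/6 = 1
(b → a) → c = 1 → 2/3 = 2/3
a ∧ ((b → a) → c) = 5/6 ∧ 2/3 = 2/3
¬¬c → (a ∧ ((b → a) → c)) = 2/3 → 2/3 = 1
¬(¬¬c → (a ∧ ((b → a) → c))) = ¬1 = 0
¬(¬¬(b ∨ b) → (c → (a → a))) ∧ ¬(¬¬c → (a ∧ ((b → a) → c))) = 0 ∧ 0 = 0
¬((((a ∨ a) → (b ∧ b)) → (a → c)) ∨ ((a ∨ c) ∨ (b ∧ a))) ∧ (¬(¬¬(b ∨ b) → (c → (a → a))) ∧ ¬(¬¬c → (a ∧ ((b → a) → c)))) = 0 ∧ 0 = 0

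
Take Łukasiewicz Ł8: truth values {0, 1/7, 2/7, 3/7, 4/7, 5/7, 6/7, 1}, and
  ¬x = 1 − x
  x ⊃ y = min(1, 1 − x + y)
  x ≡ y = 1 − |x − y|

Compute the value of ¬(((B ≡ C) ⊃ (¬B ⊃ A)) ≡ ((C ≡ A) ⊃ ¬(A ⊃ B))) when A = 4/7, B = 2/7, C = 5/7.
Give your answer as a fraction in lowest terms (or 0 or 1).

B ≡ C = 2/7 ≡ 5/7 = 4/7
¬B = ¬2/7 = 5/7
¬B ⊃ A = 5/7 ⊃ 4/7 = 6/7
(B ≡ C) ⊃ (¬B ⊃ A) = 4/7 ⊃ 6/7 = 1
C ≡ A = 5/7 ≡ 4/7 = 6/7
A ⊃ B = 4/7 ⊃ 2/7 = 5/7
¬(A ⊃ B) = ¬5/7 = 2/7
(C ≡ A) ⊃ ¬(A ⊃ B) = 6/7 ⊃ 2/7 = 3/7
((B ≡ C) ⊃ (¬B ⊃ A)) ≡ ((C ≡ A) ⊃ ¬(A ⊃ B)) = 1 ≡ 3/7 = 3/7
¬(((B ≡ C) ⊃ (¬B ⊃ A)) ≡ ((C ≡ A) ⊃ ¬(A ⊃ B))) = ¬3/7 = 4/7

4/7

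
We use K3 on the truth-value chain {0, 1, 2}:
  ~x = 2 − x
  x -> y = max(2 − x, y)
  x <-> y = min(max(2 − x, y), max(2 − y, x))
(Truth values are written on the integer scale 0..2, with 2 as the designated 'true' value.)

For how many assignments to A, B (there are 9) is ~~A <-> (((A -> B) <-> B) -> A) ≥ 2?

A = 0, B = 0 ↦ 0  <
A = 0, B = 1 ↦ 1  <
A = 0, B = 2 ↦ 2  ≥
A = 1, B = 0 ↦ 1  <
A = 1, B = 1 ↦ 1  <
A = 1, B = 2 ↦ 1  <
A = 2, B = 0 ↦ 2  ≥
A = 2, B = 1 ↦ 2  ≥
A = 2, B = 2 ↦ 2  ≥
So 4 of the 9 assignments meet the threshold.

4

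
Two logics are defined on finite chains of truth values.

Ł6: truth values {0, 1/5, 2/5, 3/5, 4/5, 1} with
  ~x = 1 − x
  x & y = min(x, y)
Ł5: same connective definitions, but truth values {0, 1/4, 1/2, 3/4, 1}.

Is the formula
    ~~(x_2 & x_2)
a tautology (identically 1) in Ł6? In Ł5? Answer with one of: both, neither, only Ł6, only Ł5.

In Ł6: at x_2 = 0 the value is 0 — not a tautology.
In Ł5: at x_2 = 0 the value is 0 — not a tautology.

neither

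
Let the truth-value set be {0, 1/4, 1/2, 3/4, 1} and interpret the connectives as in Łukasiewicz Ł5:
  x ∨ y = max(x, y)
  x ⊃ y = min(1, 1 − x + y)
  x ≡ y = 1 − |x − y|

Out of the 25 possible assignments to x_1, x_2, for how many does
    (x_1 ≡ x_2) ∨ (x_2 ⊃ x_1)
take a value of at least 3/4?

19

value 1: 15 assignments (counts)
value 3/4: 4 assignments (counts)
value 1/2: 3 assignments
value 1/4: 2 assignments
value 0: 1 assignment
So 19 of the 25 assignments meet the threshold.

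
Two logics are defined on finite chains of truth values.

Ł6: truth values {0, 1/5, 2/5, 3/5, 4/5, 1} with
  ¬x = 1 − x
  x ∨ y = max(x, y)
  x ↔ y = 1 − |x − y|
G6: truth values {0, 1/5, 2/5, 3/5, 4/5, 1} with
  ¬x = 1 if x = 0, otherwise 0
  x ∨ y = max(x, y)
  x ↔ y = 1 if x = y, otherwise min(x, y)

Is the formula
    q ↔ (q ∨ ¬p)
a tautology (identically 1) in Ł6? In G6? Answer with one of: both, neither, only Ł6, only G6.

neither

In Ł6: at p = 0, q = 0 the value is 0 — not a tautology.
In G6: at p = 0, q = 0 the value is 0 — not a tautology.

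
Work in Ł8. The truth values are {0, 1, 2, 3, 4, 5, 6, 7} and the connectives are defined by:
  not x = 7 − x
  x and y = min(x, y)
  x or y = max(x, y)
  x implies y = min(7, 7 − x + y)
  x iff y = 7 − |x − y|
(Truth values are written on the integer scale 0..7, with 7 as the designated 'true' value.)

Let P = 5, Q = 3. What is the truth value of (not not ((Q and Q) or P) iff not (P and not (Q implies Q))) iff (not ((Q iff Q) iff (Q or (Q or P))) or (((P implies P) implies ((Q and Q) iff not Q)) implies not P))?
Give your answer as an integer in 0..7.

Q and Q = 3 and 3 = 3
(Q and Q) or P = 3 or 5 = 5
not ((Q and Q) or P) = not 5 = 2
not not ((Q and Q) or P) = not 2 = 5
Q implies Q = 3 implies 3 = 7
not (Q implies Q) = not 7 = 0
P and not (Q implies Q) = 5 and 0 = 0
not (P and not (Q implies Q)) = not 0 = 7
not not ((Q and Q) or P) iff not (P and not (Q implies Q)) = 5 iff 7 = 5
Q iff Q = 3 iff 3 = 7
Q or P = 3 or 5 = 5
Q or (Q or P) = 3 or 5 = 5
(Q iff Q) iff (Q or (Q or P)) = 7 iff 5 = 5
not ((Q iff Q) iff (Q or (Q or P))) = not 5 = 2
P implies P = 5 implies 5 = 7
Q and Q = 3 and 3 = 3
not Q = not 3 = 4
(Q and Q) iff not Q = 3 iff 4 = 6
(P implies P) implies ((Q and Q) iff not Q) = 7 implies 6 = 6
not P = not 5 = 2
((P implies P) implies ((Q and Q) iff not Q)) implies not P = 6 implies 2 = 3
not ((Q iff Q) iff (Q or (Q or P))) or (((P implies P) implies ((Q and Q) iff not Q)) implies not P) = 2 or 3 = 3
(not not ((Q and Q) or P) iff not (P and not (Q implies Q))) iff (not ((Q iff Q) iff (Q or (Q or P))) or (((P implies P) implies ((Q and Q) iff not Q)) implies not P)) = 5 iff 3 = 5

5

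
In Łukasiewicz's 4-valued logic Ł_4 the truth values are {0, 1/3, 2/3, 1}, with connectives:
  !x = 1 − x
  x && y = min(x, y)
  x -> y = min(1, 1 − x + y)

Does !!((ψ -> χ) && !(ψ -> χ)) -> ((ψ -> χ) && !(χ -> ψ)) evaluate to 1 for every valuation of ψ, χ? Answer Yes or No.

No

Counterexample: take ψ = 1/3, χ = 0.
ψ -> χ = 1/3 -> 0 = 2/3
ψ -> χ = 1/3 -> 0 = 2/3
!(ψ -> χ) = !2/3 = 1/3
(ψ -> χ) && !(ψ -> χ) = 2/3 && 1/3 = 1/3
!((ψ -> χ) && !(ψ -> χ)) = !1/3 = 2/3
!!((ψ -> χ) && !(ψ -> χ)) = !2/3 = 1/3
ψ -> χ = 1/3 -> 0 = 2/3
χ -> ψ = 0 -> 1/3 = 1
!(χ -> ψ) = !1 = 0
(ψ -> χ) && !(χ -> ψ) = 2/3 && 0 = 0
!!((ψ -> χ) && !(ψ -> χ)) -> ((ψ -> χ) && !(χ -> ψ)) = 1/3 -> 0 = 2/3
This gives 2/3 ≠ 1.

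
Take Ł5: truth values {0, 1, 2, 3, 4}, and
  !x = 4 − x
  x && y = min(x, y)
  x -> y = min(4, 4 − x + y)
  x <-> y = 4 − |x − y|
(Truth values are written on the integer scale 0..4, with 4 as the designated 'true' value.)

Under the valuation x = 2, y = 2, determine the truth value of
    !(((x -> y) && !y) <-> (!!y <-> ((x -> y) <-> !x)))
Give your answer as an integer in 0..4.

2

x -> y = 2 -> 2 = 4
!y = !2 = 2
(x -> y) && !y = 4 && 2 = 2
!y = !2 = 2
!!y = !2 = 2
x -> y = 2 -> 2 = 4
!x = !2 = 2
(x -> y) <-> !x = 4 <-> 2 = 2
!!y <-> ((x -> y) <-> !x) = 2 <-> 2 = 4
((x -> y) && !y) <-> (!!y <-> ((x -> y) <-> !x)) = 2 <-> 4 = 2
!(((x -> y) && !y) <-> (!!y <-> ((x -> y) <-> !x))) = !2 = 2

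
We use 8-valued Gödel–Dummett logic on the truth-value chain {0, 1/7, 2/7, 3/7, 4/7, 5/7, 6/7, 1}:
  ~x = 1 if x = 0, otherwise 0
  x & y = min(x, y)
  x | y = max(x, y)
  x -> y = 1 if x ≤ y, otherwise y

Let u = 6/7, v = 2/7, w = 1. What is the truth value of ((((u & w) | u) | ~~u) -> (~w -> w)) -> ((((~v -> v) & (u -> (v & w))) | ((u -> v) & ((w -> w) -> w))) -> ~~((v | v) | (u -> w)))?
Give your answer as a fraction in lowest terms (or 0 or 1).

1

u & w = 6/7 & 1 = 6/7
(u & w) | u = 6/7 | 6/7 = 6/7
~u = ~6/7 = 0
~~u = ~0 = 1
((u & w) | u) | ~~u = 6/7 | 1 = 1
~w = ~1 = 0
~w -> w = 0 -> 1 = 1
(((u & w) | u) | ~~u) -> (~w -> w) = 1 -> 1 = 1
~v = ~2/7 = 0
~v -> v = 0 -> 2/7 = 1
v & w = 2/7 & 1 = 2/7
u -> (v & w) = 6/7 -> 2/7 = 2/7
(~v -> v) & (u -> (v & w)) = 1 & 2/7 = 2/7
u -> v = 6/7 -> 2/7 = 2/7
w -> w = 1 -> 1 = 1
(w -> w) -> w = 1 -> 1 = 1
(u -> v) & ((w -> w) -> w) = 2/7 & 1 = 2/7
((~v -> v) & (u -> (v & w))) | ((u -> v) & ((w -> w) -> w)) = 2/7 | 2/7 = 2/7
v | v = 2/7 | 2/7 = 2/7
u -> w = 6/7 -> 1 = 1
(v | v) | (u -> w) = 2/7 | 1 = 1
~((v | v) | (u -> w)) = ~1 = 0
~~((v | v) | (u -> w)) = ~0 = 1
(((~v -> v) & (u -> (v & w))) | ((u -> v) & ((w -> w) -> w))) -> ~~((v | v) | (u -> w)) = 2/7 -> 1 = 1
((((u & w) | u) | ~~u) -> (~w -> w)) -> ((((~v -> v) & (u -> (v & w))) | ((u -> v) & ((w -> w) -> w))) -> ~~((v | v) | (u -> w))) = 1 -> 1 = 1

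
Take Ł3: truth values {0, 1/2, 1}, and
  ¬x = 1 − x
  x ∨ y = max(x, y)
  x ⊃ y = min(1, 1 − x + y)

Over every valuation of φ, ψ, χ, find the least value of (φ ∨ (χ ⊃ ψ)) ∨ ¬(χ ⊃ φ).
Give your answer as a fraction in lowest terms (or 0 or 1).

1/2

Take φ = 0, ψ = 0, χ = 1/2:
χ ⊃ ψ = 1/2 ⊃ 0 = 1/2
φ ∨ (χ ⊃ ψ) = 0 ∨ 1/2 = 1/2
χ ⊃ φ = 1/2 ⊃ 0 = 1/2
¬(χ ⊃ φ) = ¬1/2 = 1/2
(φ ∨ (χ ⊃ ψ)) ∨ ¬(χ ⊃ φ) = 1/2 ∨ 1/2 = 1/2
No assignment yields a value below 1/2, so this is the minimum.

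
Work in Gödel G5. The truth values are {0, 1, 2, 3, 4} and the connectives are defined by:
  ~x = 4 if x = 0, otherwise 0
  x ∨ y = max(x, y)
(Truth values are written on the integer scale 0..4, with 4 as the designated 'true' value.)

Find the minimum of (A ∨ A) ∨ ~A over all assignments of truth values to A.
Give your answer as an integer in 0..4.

Take A = 1:
A ∨ A = 1 ∨ 1 = 1
~A = ~1 = 0
(A ∨ A) ∨ ~A = 1 ∨ 0 = 1
No assignment yields a value below 1, so this is the minimum.

1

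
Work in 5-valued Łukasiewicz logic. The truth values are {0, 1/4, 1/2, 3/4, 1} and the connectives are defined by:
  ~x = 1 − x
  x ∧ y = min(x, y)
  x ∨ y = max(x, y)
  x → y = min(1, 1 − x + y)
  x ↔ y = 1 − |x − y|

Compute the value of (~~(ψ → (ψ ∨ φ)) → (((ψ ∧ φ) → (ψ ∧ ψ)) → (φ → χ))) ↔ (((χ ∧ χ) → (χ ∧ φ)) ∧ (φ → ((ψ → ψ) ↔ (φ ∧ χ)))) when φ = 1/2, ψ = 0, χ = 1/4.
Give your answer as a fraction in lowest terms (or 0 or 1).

ψ ∨ φ = 0 ∨ 1/2 = 1/2
ψ → (ψ ∨ φ) = 0 → 1/2 = 1
~(ψ → (ψ ∨ φ)) = ~1 = 0
~~(ψ → (ψ ∨ φ)) = ~0 = 1
ψ ∧ φ = 0 ∧ 1/2 = 0
ψ ∧ ψ = 0 ∧ 0 = 0
(ψ ∧ φ) → (ψ ∧ ψ) = 0 → 0 = 1
φ → χ = 1/2 → 1/4 = 3/4
((ψ ∧ φ) → (ψ ∧ ψ)) → (φ → χ) = 1 → 3/4 = 3/4
~~(ψ → (ψ ∨ φ)) → (((ψ ∧ φ) → (ψ ∧ ψ)) → (φ → χ)) = 1 → 3/4 = 3/4
χ ∧ χ = 1/4 ∧ 1/4 = 1/4
χ ∧ φ = 1/4 ∧ 1/2 = 1/4
(χ ∧ χ) → (χ ∧ φ) = 1/4 → 1/4 = 1
ψ → ψ = 0 → 0 = 1
φ ∧ χ = 1/2 ∧ 1/4 = 1/4
(ψ → ψ) ↔ (φ ∧ χ) = 1 ↔ 1/4 = 1/4
φ → ((ψ → ψ) ↔ (φ ∧ χ)) = 1/2 → 1/4 = 3/4
((χ ∧ χ) → (χ ∧ φ)) ∧ (φ → ((ψ → ψ) ↔ (φ ∧ χ))) = 1 ∧ 3/4 = 3/4
(~~(ψ → (ψ ∨ φ)) → (((ψ ∧ φ) → (ψ ∧ ψ)) → (φ → χ))) ↔ (((χ ∧ χ) → (χ ∧ φ)) ∧ (φ → ((ψ → ψ) ↔ (φ ∧ χ)))) = 3/4 ↔ 3/4 = 1

1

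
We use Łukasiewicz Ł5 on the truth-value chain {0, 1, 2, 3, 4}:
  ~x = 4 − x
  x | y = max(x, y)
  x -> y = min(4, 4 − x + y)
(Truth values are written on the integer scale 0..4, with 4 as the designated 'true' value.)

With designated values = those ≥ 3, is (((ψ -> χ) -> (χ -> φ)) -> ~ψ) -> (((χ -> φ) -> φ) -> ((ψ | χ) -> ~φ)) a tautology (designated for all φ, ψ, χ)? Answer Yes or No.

No

Counterexample: take φ = 2, ψ = 0, χ = 4.
ψ -> χ = 0 -> 4 = 4
χ -> φ = 4 -> 2 = 2
(ψ -> χ) -> (χ -> φ) = 4 -> 2 = 2
~ψ = ~0 = 4
((ψ -> χ) -> (χ -> φ)) -> ~ψ = 2 -> 4 = 4
χ -> φ = 4 -> 2 = 2
(χ -> φ) -> φ = 2 -> 2 = 4
ψ | χ = 0 | 4 = 4
~φ = ~2 = 2
(ψ | χ) -> ~φ = 4 -> 2 = 2
((χ -> φ) -> φ) -> ((ψ | χ) -> ~φ) = 4 -> 2 = 2
(((ψ -> χ) -> (χ -> φ)) -> ~ψ) -> (((χ -> φ) -> φ) -> ((ψ | χ) -> ~φ)) = 4 -> 2 = 2
This gives 2, which is below 3.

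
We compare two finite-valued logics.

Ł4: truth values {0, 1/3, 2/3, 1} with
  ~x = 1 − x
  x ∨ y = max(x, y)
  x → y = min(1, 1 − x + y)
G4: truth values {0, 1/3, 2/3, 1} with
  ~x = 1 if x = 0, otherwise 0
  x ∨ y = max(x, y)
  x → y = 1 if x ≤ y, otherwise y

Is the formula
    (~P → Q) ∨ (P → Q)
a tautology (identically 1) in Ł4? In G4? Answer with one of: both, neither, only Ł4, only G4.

In Ł4: at P = 1/3, Q = 0 the value is 2/3 — not a tautology.
In G4: every assignment gives 1 — tautology.

only G4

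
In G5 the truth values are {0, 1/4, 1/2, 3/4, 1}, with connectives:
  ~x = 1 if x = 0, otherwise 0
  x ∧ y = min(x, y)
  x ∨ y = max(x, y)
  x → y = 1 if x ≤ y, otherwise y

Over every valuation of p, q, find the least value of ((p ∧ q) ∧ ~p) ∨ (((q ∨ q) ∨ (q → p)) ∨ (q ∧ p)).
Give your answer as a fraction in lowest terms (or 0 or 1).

Take p = 0, q = 1/4:
p ∧ q = 0 ∧ 1/4 = 0
~p = ~0 = 1
(p ∧ q) ∧ ~p = 0 ∧ 1 = 0
q ∨ q = 1/4 ∨ 1/4 = 1/4
q → p = 1/4 → 0 = 0
(q ∨ q) ∨ (q → p) = 1/4 ∨ 0 = 1/4
q ∧ p = 1/4 ∧ 0 = 0
((q ∨ q) ∨ (q → p)) ∨ (q ∧ p) = 1/4 ∨ 0 = 1/4
((p ∧ q) ∧ ~p) ∨ (((q ∨ q) ∨ (q → p)) ∨ (q ∧ p)) = 0 ∨ 1/4 = 1/4
No assignment yields a value below 1/4, so this is the minimum.

1/4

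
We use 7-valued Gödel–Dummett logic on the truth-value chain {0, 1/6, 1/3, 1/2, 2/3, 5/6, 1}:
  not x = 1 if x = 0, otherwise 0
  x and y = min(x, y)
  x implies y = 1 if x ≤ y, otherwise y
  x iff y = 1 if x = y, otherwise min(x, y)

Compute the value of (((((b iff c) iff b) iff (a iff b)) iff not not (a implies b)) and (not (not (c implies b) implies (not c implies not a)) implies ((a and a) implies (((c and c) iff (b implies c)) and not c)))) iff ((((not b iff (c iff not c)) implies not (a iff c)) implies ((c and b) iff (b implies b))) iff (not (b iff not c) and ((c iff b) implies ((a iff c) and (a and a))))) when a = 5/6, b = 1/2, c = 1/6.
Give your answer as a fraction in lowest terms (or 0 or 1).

b iff c = 1/2 iff 1/6 = 1/6
(b iff c) iff b = 1/6 iff 1/2 = 1/6
a iff b = 5/6 iff 1/2 = 1/2
((b iff c) iff b) iff (a iff b) = 1/6 iff 1/2 = 1/6
a implies b = 5/6 implies 1/2 = 1/2
not (a implies b) = not 1/2 = 0
not not (a implies b) = not 0 = 1
(((b iff c) iff b) iff (a iff b)) iff not not (a implies b) = 1/6 iff 1 = 1/6
c implies b = 1/6 implies 1/2 = 1
not (c implies b) = not 1 = 0
not c = not 1/6 = 0
not a = not 5/6 = 0
not c implies not a = 0 implies 0 = 1
not (c implies b) implies (not c implies not a) = 0 implies 1 = 1
not (not (c implies b) implies (not c implies not a)) = not 1 = 0
a and a = 5/6 and 5/6 = 5/6
c and c = 1/6 and 1/6 = 1/6
b implies c = 1/2 implies 1/6 = 1/6
(c and c) iff (b implies c) = 1/6 iff 1/6 = 1
not c = not 1/6 = 0
((c and c) iff (b implies c)) and not c = 1 and 0 = 0
(a and a) implies (((c and c) iff (b implies c)) and not c) = 5/6 implies 0 = 0
not (not (c implies b) implies (not c implies not a)) implies ((a and a) implies (((c and c) iff (b implies c)) and not c)) = 0 implies 0 = 1
((((b iff c) iff b) iff (a iff b)) iff not not (a implies b)) and (not (not (c implies b) implies (not c implies not a)) implies ((a and a) implies (((c and c) iff (b implies c)) and not c))) = 1/6 and 1 = 1/6
not b = not 1/2 = 0
not c = not 1/6 = 0
c iff not c = 1/6 iff 0 = 0
not b iff (c iff not c) = 0 iff 0 = 1
a iff c = 5/6 iff 1/6 = 1/6
not (a iff c) = not 1/6 = 0
(not b iff (c iff not c)) implies not (a iff c) = 1 implies 0 = 0
c and b = 1/6 and 1/2 = 1/6
b implies b = 1/2 implies 1/2 = 1
(c and b) iff (b implies b) = 1/6 iff 1 = 1/6
((not b iff (c iff not c)) implies not (a iff c)) implies ((c and b) iff (b implies b)) = 0 implies 1/6 = 1
not c = not 1/6 = 0
b iff not c = 1/2 iff 0 = 0
not (b iff not c) = not 0 = 1
c iff b = 1/6 iff 1/2 = 1/6
a iff c = 5/6 iff 1/6 = 1/6
a and a = 5/6 and 5/6 = 5/6
(a iff c) and (a and a) = 1/6 and 5/6 = 1/6
(c iff b) implies ((a iff c) and (a and a)) = 1/6 implies 1/6 = 1
not (b iff not c) and ((c iff b) implies ((a iff c) and (a and a))) = 1 and 1 = 1
(((not b iff (c iff not c)) implies not (a iff c)) implies ((c and b) iff (b implies b))) iff (not (b iff not c) and ((c iff b) implies ((a iff c) and (a and a)))) = 1 iff 1 = 1
(((((b iff c) iff b) iff (a iff b)) iff not not (a implies b)) and (not (not (c implies b) implies (not c implies not a)) implies ((a and a) implies (((c and c) iff (b implies c)) and not c)))) iff ((((not b iff (c iff not c)) implies not (a iff c)) implies ((c and b) iff (b implies b))) iff (not (b iff not c) and ((c iff b) implies ((a iff c) and (a and a))))) = 1/6 iff 1 = 1/6

1/6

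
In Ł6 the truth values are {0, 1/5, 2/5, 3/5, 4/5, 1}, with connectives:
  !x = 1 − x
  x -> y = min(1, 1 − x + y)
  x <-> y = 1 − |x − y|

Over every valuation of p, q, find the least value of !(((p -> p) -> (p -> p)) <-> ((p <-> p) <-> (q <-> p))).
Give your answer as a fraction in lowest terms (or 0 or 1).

0

Take p = 0, q = 0:
p -> p = 0 -> 0 = 1
p -> p = 0 -> 0 = 1
(p -> p) -> (p -> p) = 1 -> 1 = 1
p <-> p = 0 <-> 0 = 1
q <-> p = 0 <-> 0 = 1
(p <-> p) <-> (q <-> p) = 1 <-> 1 = 1
((p -> p) -> (p -> p)) <-> ((p <-> p) <-> (q <-> p)) = 1 <-> 1 = 1
!(((p -> p) -> (p -> p)) <-> ((p <-> p) <-> (q <-> p))) = !1 = 0
No assignment yields a value below 0, so this is the minimum.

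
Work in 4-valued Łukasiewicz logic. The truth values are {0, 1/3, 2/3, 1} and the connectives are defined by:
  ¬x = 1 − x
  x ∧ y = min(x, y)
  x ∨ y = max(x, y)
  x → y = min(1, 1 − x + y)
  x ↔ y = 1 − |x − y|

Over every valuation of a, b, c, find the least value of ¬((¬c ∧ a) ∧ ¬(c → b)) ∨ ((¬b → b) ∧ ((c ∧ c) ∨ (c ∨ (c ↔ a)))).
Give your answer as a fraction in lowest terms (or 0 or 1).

Take a = 1/3, b = 0, c = 1/3:
¬c = ¬1/3 = 2/3
¬c ∧ a = 2/3 ∧ 1/3 = 1/3
c → b = 1/3 → 0 = 2/3
¬(c → b) = ¬2/3 = 1/3
(¬c ∧ a) ∧ ¬(c → b) = 1/3 ∧ 1/3 = 1/3
¬((¬c ∧ a) ∧ ¬(c → b)) = ¬1/3 = 2/3
¬b = ¬0 = 1
¬b → b = 1 → 0 = 0
c ∧ c = 1/3 ∧ 1/3 = 1/3
c ↔ a = 1/3 ↔ 1/3 = 1
c ∨ (c ↔ a) = 1/3 ∨ 1 = 1
(c ∧ c) ∨ (c ∨ (c ↔ a)) = 1/3 ∨ 1 = 1
(¬b → b) ∧ ((c ∧ c) ∨ (c ∨ (c ↔ a))) = 0 ∧ 1 = 0
¬((¬c ∧ a) ∧ ¬(c → b)) ∨ ((¬b → b) ∧ ((c ∧ c) ∨ (c ∨ (c ↔ a)))) = 2/3 ∨ 0 = 2/3
No assignment yields a value below 2/3, so this is the minimum.

2/3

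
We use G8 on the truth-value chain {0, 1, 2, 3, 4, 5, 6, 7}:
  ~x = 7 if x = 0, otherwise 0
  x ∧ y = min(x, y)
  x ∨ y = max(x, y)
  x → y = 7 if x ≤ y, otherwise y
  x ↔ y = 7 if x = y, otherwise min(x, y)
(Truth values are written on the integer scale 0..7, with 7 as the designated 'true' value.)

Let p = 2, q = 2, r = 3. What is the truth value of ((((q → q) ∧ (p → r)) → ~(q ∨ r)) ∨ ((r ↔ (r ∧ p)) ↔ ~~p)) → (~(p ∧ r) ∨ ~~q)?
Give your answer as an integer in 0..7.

q → q = 2 → 2 = 7
p → r = 2 → 3 = 7
(q → q) ∧ (p → r) = 7 ∧ 7 = 7
q ∨ r = 2 ∨ 3 = 3
~(q ∨ r) = ~3 = 0
((q → q) ∧ (p → r)) → ~(q ∨ r) = 7 → 0 = 0
r ∧ p = 3 ∧ 2 = 2
r ↔ (r ∧ p) = 3 ↔ 2 = 2
~p = ~2 = 0
~~p = ~0 = 7
(r ↔ (r ∧ p)) ↔ ~~p = 2 ↔ 7 = 2
(((q → q) ∧ (p → r)) → ~(q ∨ r)) ∨ ((r ↔ (r ∧ p)) ↔ ~~p) = 0 ∨ 2 = 2
p ∧ r = 2 ∧ 3 = 2
~(p ∧ r) = ~2 = 0
~q = ~2 = 0
~~q = ~0 = 7
~(p ∧ r) ∨ ~~q = 0 ∨ 7 = 7
((((q → q) ∧ (p → r)) → ~(q ∨ r)) ∨ ((r ↔ (r ∧ p)) ↔ ~~p)) → (~(p ∧ r) ∨ ~~q) = 2 → 7 = 7

7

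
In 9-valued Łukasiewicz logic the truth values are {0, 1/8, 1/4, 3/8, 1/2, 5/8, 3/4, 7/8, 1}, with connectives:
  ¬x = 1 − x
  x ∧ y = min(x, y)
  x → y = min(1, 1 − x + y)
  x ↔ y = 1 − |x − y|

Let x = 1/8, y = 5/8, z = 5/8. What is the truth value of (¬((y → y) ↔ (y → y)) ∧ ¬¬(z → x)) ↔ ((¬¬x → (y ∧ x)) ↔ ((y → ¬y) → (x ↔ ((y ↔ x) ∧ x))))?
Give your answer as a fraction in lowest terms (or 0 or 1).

0

y → y = 5/8 → 5/8 = 1
y → y = 5/8 → 5/8 = 1
(y → y) ↔ (y → y) = 1 ↔ 1 = 1
¬((y → y) ↔ (y → y)) = ¬1 = 0
z → x = 5/8 → 1/8 = 1/2
¬(z → x) = ¬1/2 = 1/2
¬¬(z → x) = ¬1/2 = 1/2
¬((y → y) ↔ (y → y)) ∧ ¬¬(z → x) = 0 ∧ 1/2 = 0
¬x = ¬1/8 = 7/8
¬¬x = ¬7/8 = 1/8
y ∧ x = 5/8 ∧ 1/8 = 1/8
¬¬x → (y ∧ x) = 1/8 → 1/8 = 1
¬y = ¬5/8 = 3/8
y → ¬y = 5/8 → 3/8 = 3/4
y ↔ x = 5/8 ↔ 1/8 = 1/2
(y ↔ x) ∧ x = 1/2 ∧ 1/8 = 1/8
x ↔ ((y ↔ x) ∧ x) = 1/8 ↔ 1/8 = 1
(y → ¬y) → (x ↔ ((y ↔ x) ∧ x)) = 3/4 → 1 = 1
(¬¬x → (y ∧ x)) ↔ ((y → ¬y) → (x ↔ ((y ↔ x) ∧ x))) = 1 ↔ 1 = 1
(¬((y → y) ↔ (y → y)) ∧ ¬¬(z → x)) ↔ ((¬¬x → (y ∧ x)) ↔ ((y → ¬y) → (x ↔ ((y ↔ x) ∧ x)))) = 0 ↔ 1 = 0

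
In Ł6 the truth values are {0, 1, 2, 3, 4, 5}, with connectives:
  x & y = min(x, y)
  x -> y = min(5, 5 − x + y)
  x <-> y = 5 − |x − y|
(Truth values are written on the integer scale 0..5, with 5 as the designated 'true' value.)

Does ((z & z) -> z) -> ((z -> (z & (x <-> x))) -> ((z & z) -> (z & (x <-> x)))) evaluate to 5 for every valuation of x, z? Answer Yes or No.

Yes

At x = 5, z = 4, for instance:
z & z = 4 & 4 = 4
(z & z) -> z = 4 -> 4 = 5
x <-> x = 5 <-> 5 = 5
z & (x <-> x) = 4 & 5 = 4
z -> (z & (x <-> x)) = 4 -> 4 = 5
(z & z) -> (z & (x <-> x)) = 4 -> 4 = 5
(z -> (z & (x <-> x))) -> ((z & z) -> (z & (x <-> x))) = 5 -> 5 = 5
((z & z) -> z) -> ((z -> (z & (x <-> x))) -> ((z & z) -> (z & (x <-> x)))) = 5 -> 5 = 5
and checking the remaining 35 assignments likewise gives ≥ 5 in every case.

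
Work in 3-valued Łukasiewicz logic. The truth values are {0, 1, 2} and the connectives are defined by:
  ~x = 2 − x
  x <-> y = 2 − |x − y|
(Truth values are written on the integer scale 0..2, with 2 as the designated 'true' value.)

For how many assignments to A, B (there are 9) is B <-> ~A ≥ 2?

3

A = 0, B = 0 ↦ 0  <
A = 0, B = 1 ↦ 1  <
A = 0, B = 2 ↦ 2  ≥
A = 1, B = 0 ↦ 1  <
A = 1, B = 1 ↦ 2  ≥
A = 1, B = 2 ↦ 1  <
A = 2, B = 0 ↦ 2  ≥
A = 2, B = 1 ↦ 1  <
A = 2, B = 2 ↦ 0  <
So 3 of the 9 assignments meet the threshold.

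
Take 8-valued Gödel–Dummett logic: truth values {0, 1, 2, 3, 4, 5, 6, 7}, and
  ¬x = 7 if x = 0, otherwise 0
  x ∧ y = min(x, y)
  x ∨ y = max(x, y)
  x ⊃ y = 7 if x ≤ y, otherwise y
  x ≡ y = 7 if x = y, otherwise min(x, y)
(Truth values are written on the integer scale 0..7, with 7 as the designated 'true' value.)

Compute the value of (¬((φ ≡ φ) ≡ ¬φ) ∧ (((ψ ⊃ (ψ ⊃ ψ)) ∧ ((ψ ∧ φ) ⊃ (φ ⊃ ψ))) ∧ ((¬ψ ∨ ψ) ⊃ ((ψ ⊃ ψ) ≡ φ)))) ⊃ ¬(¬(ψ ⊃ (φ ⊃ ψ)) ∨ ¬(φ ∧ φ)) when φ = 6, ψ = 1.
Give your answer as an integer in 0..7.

7

φ ≡ φ = 6 ≡ 6 = 7
¬φ = ¬6 = 0
(φ ≡ φ) ≡ ¬φ = 7 ≡ 0 = 0
¬((φ ≡ φ) ≡ ¬φ) = ¬0 = 7
ψ ⊃ ψ = 1 ⊃ 1 = 7
ψ ⊃ (ψ ⊃ ψ) = 1 ⊃ 7 = 7
ψ ∧ φ = 1 ∧ 6 = 1
φ ⊃ ψ = 6 ⊃ 1 = 1
(ψ ∧ φ) ⊃ (φ ⊃ ψ) = 1 ⊃ 1 = 7
(ψ ⊃ (ψ ⊃ ψ)) ∧ ((ψ ∧ φ) ⊃ (φ ⊃ ψ)) = 7 ∧ 7 = 7
¬ψ = ¬1 = 0
¬ψ ∨ ψ = 0 ∨ 1 = 1
ψ ⊃ ψ = 1 ⊃ 1 = 7
(ψ ⊃ ψ) ≡ φ = 7 ≡ 6 = 6
(¬ψ ∨ ψ) ⊃ ((ψ ⊃ ψ) ≡ φ) = 1 ⊃ 6 = 7
((ψ ⊃ (ψ ⊃ ψ)) ∧ ((ψ ∧ φ) ⊃ (φ ⊃ ψ))) ∧ ((¬ψ ∨ ψ) ⊃ ((ψ ⊃ ψ) ≡ φ)) = 7 ∧ 7 = 7
¬((φ ≡ φ) ≡ ¬φ) ∧ (((ψ ⊃ (ψ ⊃ ψ)) ∧ ((ψ ∧ φ) ⊃ (φ ⊃ ψ))) ∧ ((¬ψ ∨ ψ) ⊃ ((ψ ⊃ ψ) ≡ φ))) = 7 ∧ 7 = 7
φ ⊃ ψ = 6 ⊃ 1 = 1
ψ ⊃ (φ ⊃ ψ) = 1 ⊃ 1 = 7
¬(ψ ⊃ (φ ⊃ ψ)) = ¬7 = 0
φ ∧ φ = 6 ∧ 6 = 6
¬(φ ∧ φ) = ¬6 = 0
¬(ψ ⊃ (φ ⊃ ψ)) ∨ ¬(φ ∧ φ) = 0 ∨ 0 = 0
¬(¬(ψ ⊃ (φ ⊃ ψ)) ∨ ¬(φ ∧ φ)) = ¬0 = 7
(¬((φ ≡ φ) ≡ ¬φ) ∧ (((ψ ⊃ (ψ ⊃ ψ)) ∧ ((ψ ∧ φ) ⊃ (φ ⊃ ψ))) ∧ ((¬ψ ∨ ψ) ⊃ ((ψ ⊃ ψ) ≡ φ)))) ⊃ ¬(¬(ψ ⊃ (φ ⊃ ψ)) ∨ ¬(φ ∧ φ)) = 7 ⊃ 7 = 7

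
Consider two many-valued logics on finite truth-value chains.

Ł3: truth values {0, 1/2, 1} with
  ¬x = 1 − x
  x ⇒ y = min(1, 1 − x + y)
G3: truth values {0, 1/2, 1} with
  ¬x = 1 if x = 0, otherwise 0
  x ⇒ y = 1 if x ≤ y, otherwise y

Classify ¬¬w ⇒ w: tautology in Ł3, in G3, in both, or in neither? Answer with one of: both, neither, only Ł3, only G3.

In Ł3: every assignment gives 1 — tautology.
In G3: at w = 1/2 the value is 1/2 — not a tautology.

only Ł3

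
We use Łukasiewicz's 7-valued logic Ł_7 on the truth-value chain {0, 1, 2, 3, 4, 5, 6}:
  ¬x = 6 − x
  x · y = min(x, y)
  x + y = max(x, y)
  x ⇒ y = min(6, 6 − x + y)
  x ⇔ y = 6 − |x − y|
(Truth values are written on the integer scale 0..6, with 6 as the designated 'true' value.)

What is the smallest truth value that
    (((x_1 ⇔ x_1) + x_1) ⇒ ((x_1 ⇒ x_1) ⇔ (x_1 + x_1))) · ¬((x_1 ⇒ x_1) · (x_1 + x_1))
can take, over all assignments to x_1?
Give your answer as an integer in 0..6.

Take x_1 = 0:
x_1 ⇔ x_1 = 0 ⇔ 0 = 6
(x_1 ⇔ x_1) + x_1 = 6 + 0 = 6
x_1 ⇒ x_1 = 0 ⇒ 0 = 6
x_1 + x_1 = 0 + 0 = 0
(x_1 ⇒ x_1) ⇔ (x_1 + x_1) = 6 ⇔ 0 = 0
((x_1 ⇔ x_1) + x_1) ⇒ ((x_1 ⇒ x_1) ⇔ (x_1 + x_1)) = 6 ⇒ 0 = 0
x_1 ⇒ x_1 = 0 ⇒ 0 = 6
x_1 + x_1 = 0 + 0 = 0
(x_1 ⇒ x_1) · (x_1 + x_1) = 6 · 0 = 0
¬((x_1 ⇒ x_1) · (x_1 + x_1)) = ¬0 = 6
(((x_1 ⇔ x_1) + x_1) ⇒ ((x_1 ⇒ x_1) ⇔ (x_1 + x_1))) · ¬((x_1 ⇒ x_1) · (x_1 + x_1)) = 0 · 6 = 0
No assignment yields a value below 0, so this is the minimum.

0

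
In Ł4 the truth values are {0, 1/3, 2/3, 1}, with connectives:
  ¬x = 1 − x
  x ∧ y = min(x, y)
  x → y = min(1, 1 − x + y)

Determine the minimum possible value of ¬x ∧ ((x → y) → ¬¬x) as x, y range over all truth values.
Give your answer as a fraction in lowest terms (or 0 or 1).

0

Take x = 0, y = 0:
¬x = ¬0 = 1
x → y = 0 → 0 = 1
¬x = ¬0 = 1
¬¬x = ¬1 = 0
(x → y) → ¬¬x = 1 → 0 = 0
¬x ∧ ((x → y) → ¬¬x) = 1 ∧ 0 = 0
No assignment yields a value below 0, so this is the minimum.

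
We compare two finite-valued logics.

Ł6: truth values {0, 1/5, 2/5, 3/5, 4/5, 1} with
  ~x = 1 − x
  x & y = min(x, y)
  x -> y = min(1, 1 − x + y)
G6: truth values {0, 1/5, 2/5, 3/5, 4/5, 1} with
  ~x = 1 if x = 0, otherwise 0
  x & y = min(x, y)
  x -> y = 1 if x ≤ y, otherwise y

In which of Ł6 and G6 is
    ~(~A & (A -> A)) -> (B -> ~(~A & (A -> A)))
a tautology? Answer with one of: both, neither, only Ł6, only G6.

In Ł6: every assignment gives 1 — tautology.
In G6: every assignment gives 1 — tautology.

both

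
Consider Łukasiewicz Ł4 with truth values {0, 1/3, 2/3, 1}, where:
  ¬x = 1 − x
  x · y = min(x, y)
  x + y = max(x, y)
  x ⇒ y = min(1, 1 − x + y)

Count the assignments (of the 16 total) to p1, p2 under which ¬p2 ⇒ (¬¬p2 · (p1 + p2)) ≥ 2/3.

p1 = 0, p2 = 0 ↦ 0  <
p1 = 0, p2 = 1/3 ↦ 2/3  ≥
p1 = 0, p2 = 2/3 ↦ 1  ≥
p1 = 0, p2 = 1 ↦ 1  ≥
p1 = 1/3, p2 = 0 ↦ 0  <
p1 = 1/3, p2 = 1/3 ↦ 2/3  ≥
p1 = 1/3, p2 = 2/3 ↦ 1  ≥
p1 = 1/3, p2 = 1 ↦ 1  ≥
p1 = 2/3, p2 = 0 ↦ 0  <
p1 = 2/3, p2 = 1/3 ↦ 2/3  ≥
p1 = 2/3, p2 = 2/3 ↦ 1  ≥
p1 = 2/3, p2 = 1 ↦ 1  ≥
p1 = 1, p2 = 0 ↦ 0  <
p1 = 1, p2 = 1/3 ↦ 2/3  ≥
p1 = 1, p2 = 2/3 ↦ 1  ≥
p1 = 1, p2 = 1 ↦ 1  ≥
So 12 of the 16 assignments meet the threshold.

12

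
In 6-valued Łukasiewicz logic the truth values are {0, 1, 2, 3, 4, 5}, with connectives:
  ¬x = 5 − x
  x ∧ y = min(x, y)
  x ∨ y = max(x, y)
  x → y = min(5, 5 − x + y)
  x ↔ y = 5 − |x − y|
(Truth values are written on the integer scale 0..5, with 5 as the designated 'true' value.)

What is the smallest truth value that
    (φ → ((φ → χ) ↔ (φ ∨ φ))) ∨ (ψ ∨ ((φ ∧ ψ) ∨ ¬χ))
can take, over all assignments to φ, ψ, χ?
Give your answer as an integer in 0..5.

Take φ = 5, ψ = 0, χ = 2:
φ → χ = 5 → 2 = 2
φ ∨ φ = 5 ∨ 5 = 5
(φ → χ) ↔ (φ ∨ φ) = 2 ↔ 5 = 2
φ → ((φ → χ) ↔ (φ ∨ φ)) = 5 → 2 = 2
φ ∧ ψ = 5 ∧ 0 = 0
¬χ = ¬2 = 3
(φ ∧ ψ) ∨ ¬χ = 0 ∨ 3 = 3
ψ ∨ ((φ ∧ ψ) ∨ ¬χ) = 0 ∨ 3 = 3
(φ → ((φ → χ) ↔ (φ ∨ φ))) ∨ (ψ ∨ ((φ ∧ ψ) ∨ ¬χ)) = 2 ∨ 3 = 3
No assignment yields a value below 3, so this is the minimum.

3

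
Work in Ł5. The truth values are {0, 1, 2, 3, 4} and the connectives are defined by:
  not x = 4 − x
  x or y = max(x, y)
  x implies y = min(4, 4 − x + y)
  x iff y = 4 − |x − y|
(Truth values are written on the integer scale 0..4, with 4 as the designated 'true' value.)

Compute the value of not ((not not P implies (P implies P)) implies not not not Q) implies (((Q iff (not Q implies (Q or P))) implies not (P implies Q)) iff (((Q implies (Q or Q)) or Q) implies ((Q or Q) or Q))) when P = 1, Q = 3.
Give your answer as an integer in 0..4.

not P = not 1 = 3
not not P = not 3 = 1
P implies P = 1 implies 1 = 4
not not P implies (P implies P) = 1 implies 4 = 4
not Q = not 3 = 1
not not Q = not 1 = 3
not not not Q = not 3 = 1
(not not P implies (P implies P)) implies not not not Q = 4 implies 1 = 1
not ((not not P implies (P implies P)) implies not not not Q) = not 1 = 3
not Q = not 3 = 1
Q or P = 3 or 1 = 3
not Q implies (Q or P) = 1 implies 3 = 4
Q iff (not Q implies (Q or P)) = 3 iff 4 = 3
P implies Q = 1 implies 3 = 4
not (P implies Q) = not 4 = 0
(Q iff (not Q implies (Q or P))) implies not (P implies Q) = 3 implies 0 = 1
Q or Q = 3 or 3 = 3
Q implies (Q or Q) = 3 implies 3 = 4
(Q implies (Q or Q)) or Q = 4 or 3 = 4
Q or Q = 3 or 3 = 3
(Q or Q) or Q = 3 or 3 = 3
((Q implies (Q or Q)) or Q) implies ((Q or Q) or Q) = 4 implies 3 = 3
((Q iff (not Q implies (Q or P))) implies not (P implies Q)) iff (((Q implies (Q or Q)) or Q) implies ((Q or Q) or Q)) = 1 iff 3 = 2
not ((not not P implies (P implies P)) implies not not not Q) implies (((Q iff (not Q implies (Q or P))) implies not (P implies Q)) iff (((Q implies (Q or Q)) or Q) implies ((Q or Q) or Q))) = 3 implies 2 = 3

3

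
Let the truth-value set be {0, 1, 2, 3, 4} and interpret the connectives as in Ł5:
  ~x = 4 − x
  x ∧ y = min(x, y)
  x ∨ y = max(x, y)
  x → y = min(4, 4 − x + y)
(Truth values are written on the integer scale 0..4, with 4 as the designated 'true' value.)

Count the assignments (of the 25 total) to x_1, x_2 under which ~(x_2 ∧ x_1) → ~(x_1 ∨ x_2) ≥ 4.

value 4: 5 assignments (counts)
value 3: 8 assignments
value 2: 6 assignments
value 1: 4 assignments
value 0: 2 assignments
So 5 of the 25 assignments meet the threshold.

5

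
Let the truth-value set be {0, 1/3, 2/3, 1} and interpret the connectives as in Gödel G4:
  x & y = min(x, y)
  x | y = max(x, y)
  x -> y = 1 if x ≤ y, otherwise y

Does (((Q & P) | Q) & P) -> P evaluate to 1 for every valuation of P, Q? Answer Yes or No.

P = 0, Q = 0 ↦ 1
P = 0, Q = 1/3 ↦ 1
P = 0, Q = 2/3 ↦ 1
P = 0, Q = 1 ↦ 1
P = 1/3, Q = 0 ↦ 1
P = 1/3, Q = 1/3 ↦ 1
P = 1/3, Q = 2/3 ↦ 1
P = 1/3, Q = 1 ↦ 1
P = 2/3, Q = 0 ↦ 1
P = 2/3, Q = 1/3 ↦ 1
P = 2/3, Q = 2/3 ↦ 1
P = 2/3, Q = 1 ↦ 1
P = 1, Q = 0 ↦ 1
P = 1, Q = 1/3 ↦ 1
P = 1, Q = 2/3 ↦ 1
P = 1, Q = 1 ↦ 1
Every assignment gives a value ≥ 1.

Yes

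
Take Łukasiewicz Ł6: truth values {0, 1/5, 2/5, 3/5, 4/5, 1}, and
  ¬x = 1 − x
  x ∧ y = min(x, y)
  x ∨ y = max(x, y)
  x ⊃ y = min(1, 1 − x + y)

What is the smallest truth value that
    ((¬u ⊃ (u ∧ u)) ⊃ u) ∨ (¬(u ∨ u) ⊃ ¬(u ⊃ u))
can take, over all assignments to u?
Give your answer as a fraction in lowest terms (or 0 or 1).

3/5

Take u = 2/5:
¬u = ¬2/5 = 3/5
u ∧ u = 2/5 ∧ 2/5 = 2/5
¬u ⊃ (u ∧ u) = 3/5 ⊃ 2/5 = 4/5
(¬u ⊃ (u ∧ u)) ⊃ u = 4/5 ⊃ 2/5 = 3/5
u ∨ u = 2/5 ∨ 2/5 = 2/5
¬(u ∨ u) = ¬2/5 = 3/5
u ⊃ u = 2/5 ⊃ 2/5 = 1
¬(u ⊃ u) = ¬1 = 0
¬(u ∨ u) ⊃ ¬(u ⊃ u) = 3/5 ⊃ 0 = 2/5
((¬u ⊃ (u ∧ u)) ⊃ u) ∨ (¬(u ∨ u) ⊃ ¬(u ⊃ u)) = 3/5 ∨ 2/5 = 3/5
No assignment yields a value below 3/5, so this is the minimum.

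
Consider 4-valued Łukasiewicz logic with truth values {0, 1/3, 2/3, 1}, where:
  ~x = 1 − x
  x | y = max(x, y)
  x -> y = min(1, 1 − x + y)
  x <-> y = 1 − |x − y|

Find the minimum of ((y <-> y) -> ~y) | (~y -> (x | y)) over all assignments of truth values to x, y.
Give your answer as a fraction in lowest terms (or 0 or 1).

Take x = 0, y = 1/3:
y <-> y = 1/3 <-> 1/3 = 1
~y = ~1/3 = 2/3
(y <-> y) -> ~y = 1 -> 2/3 = 2/3
~y = ~1/3 = 2/3
x | y = 0 | 1/3 = 1/3
~y -> (x | y) = 2/3 -> 1/3 = 2/3
((y <-> y) -> ~y) | (~y -> (x | y)) = 2/3 | 2/3 = 2/3
No assignment yields a value below 2/3, so this is the minimum.

2/3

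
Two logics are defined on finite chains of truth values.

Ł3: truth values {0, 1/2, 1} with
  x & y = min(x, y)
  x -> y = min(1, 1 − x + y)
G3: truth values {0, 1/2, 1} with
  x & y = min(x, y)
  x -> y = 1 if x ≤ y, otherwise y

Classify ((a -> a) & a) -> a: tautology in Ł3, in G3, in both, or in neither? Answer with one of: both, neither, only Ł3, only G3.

In Ł3: every assignment gives 1 — tautology.
In G3: every assignment gives 1 — tautology.

both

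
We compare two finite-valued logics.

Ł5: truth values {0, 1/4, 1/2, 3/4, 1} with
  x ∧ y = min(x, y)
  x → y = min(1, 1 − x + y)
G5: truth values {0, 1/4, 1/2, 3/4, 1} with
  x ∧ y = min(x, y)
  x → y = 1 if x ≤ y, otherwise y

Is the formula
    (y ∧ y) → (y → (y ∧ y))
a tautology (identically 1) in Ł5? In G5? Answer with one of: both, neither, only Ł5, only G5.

both

In Ł5: every assignment gives 1 — tautology.
In G5: every assignment gives 1 — tautology.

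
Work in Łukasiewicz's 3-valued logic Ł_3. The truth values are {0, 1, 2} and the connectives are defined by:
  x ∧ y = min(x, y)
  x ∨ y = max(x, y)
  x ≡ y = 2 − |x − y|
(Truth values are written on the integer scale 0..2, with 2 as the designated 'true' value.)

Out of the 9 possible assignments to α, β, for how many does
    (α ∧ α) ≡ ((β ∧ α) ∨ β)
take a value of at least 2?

3

α = 0, β = 0 ↦ 2  ≥
α = 0, β = 1 ↦ 1  <
α = 0, β = 2 ↦ 0  <
α = 1, β = 0 ↦ 1  <
α = 1, β = 1 ↦ 2  ≥
α = 1, β = 2 ↦ 1  <
α = 2, β = 0 ↦ 0  <
α = 2, β = 1 ↦ 1  <
α = 2, β = 2 ↦ 2  ≥
So 3 of the 9 assignments meet the threshold.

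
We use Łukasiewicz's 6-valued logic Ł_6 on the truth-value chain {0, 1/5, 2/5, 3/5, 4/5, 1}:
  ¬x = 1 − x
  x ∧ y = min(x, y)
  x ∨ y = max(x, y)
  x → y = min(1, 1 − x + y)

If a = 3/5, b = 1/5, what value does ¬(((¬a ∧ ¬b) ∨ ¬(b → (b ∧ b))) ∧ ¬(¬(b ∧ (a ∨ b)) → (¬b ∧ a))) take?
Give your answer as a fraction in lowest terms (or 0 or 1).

¬a = ¬3/5 = 2/5
¬b = ¬1/5 = 4/5
¬a ∧ ¬b = 2/5 ∧ 4/5 = 2/5
b ∧ b = 1/5 ∧ 1/5 = 1/5
b → (b ∧ b) = 1/5 → 1/5 = 1
¬(b → (b ∧ b)) = ¬1 = 0
(¬a ∧ ¬b) ∨ ¬(b → (b ∧ b)) = 2/5 ∨ 0 = 2/5
a ∨ b = 3/5 ∨ 1/5 = 3/5
b ∧ (a ∨ b) = 1/5 ∧ 3/5 = 1/5
¬(b ∧ (a ∨ b)) = ¬1/5 = 4/5
¬b = ¬1/5 = 4/5
¬b ∧ a = 4/5 ∧ 3/5 = 3/5
¬(b ∧ (a ∨ b)) → (¬b ∧ a) = 4/5 → 3/5 = 4/5
¬(¬(b ∧ (a ∨ b)) → (¬b ∧ a)) = ¬4/5 = 1/5
((¬a ∧ ¬b) ∨ ¬(b → (b ∧ b))) ∧ ¬(¬(b ∧ (a ∨ b)) → (¬b ∧ a)) = 2/5 ∧ 1/5 = 1/5
¬(((¬a ∧ ¬b) ∨ ¬(b → (b ∧ b))) ∧ ¬(¬(b ∧ (a ∨ b)) → (¬b ∧ a))) = ¬1/5 = 4/5

4/5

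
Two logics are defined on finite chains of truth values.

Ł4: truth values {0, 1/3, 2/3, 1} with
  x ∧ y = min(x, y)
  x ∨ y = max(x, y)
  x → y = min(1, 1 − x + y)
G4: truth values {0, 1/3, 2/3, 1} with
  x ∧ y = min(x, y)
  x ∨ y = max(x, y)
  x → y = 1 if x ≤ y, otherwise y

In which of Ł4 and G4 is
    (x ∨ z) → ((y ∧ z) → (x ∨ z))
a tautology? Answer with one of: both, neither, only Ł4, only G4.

both

In Ł4: every assignment gives 1 — tautology.
In G4: every assignment gives 1 — tautology.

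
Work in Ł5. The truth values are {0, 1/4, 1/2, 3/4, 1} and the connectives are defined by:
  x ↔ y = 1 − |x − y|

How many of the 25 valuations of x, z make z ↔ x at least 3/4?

13

value 1: 5 assignments (counts)
value 3/4: 8 assignments (counts)
value 1/2: 6 assignments
value 1/4: 4 assignments
value 0: 2 assignments
So 13 of the 25 assignments meet the threshold.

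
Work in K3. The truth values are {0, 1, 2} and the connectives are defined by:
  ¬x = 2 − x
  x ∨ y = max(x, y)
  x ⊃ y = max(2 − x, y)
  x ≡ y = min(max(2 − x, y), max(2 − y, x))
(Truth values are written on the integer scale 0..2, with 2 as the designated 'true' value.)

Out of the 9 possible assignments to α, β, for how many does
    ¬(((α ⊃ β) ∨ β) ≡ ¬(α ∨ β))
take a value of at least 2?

3

α = 0, β = 0 ↦ 0  <
α = 0, β = 1 ↦ 1  <
α = 0, β = 2 ↦ 2  ≥
α = 1, β = 0 ↦ 1  <
α = 1, β = 1 ↦ 1  <
α = 1, β = 2 ↦ 2  ≥
α = 2, β = 0 ↦ 0  <
α = 2, β = 1 ↦ 1  <
α = 2, β = 2 ↦ 2  ≥
So 3 of the 9 assignments meet the threshold.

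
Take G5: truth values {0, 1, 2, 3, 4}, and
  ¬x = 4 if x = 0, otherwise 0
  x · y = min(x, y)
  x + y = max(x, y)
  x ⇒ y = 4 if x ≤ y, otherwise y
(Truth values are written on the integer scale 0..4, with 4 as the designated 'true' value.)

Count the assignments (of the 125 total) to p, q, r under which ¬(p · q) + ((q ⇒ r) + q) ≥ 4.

101

value 4: 101 assignments (counts)
value 3: 12 assignments
value 2: 8 assignments
value 1: 4 assignments
So 101 of the 125 assignments meet the threshold.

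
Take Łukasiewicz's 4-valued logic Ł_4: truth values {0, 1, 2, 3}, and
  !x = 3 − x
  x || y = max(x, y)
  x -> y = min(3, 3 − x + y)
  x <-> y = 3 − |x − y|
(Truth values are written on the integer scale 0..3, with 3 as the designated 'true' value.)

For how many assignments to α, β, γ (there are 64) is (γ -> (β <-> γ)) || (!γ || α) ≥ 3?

value 3: 52 assignments (counts)
value 2: 8 assignments
value 1: 3 assignments
value 0: 1 assignment
So 52 of the 64 assignments meet the threshold.

52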